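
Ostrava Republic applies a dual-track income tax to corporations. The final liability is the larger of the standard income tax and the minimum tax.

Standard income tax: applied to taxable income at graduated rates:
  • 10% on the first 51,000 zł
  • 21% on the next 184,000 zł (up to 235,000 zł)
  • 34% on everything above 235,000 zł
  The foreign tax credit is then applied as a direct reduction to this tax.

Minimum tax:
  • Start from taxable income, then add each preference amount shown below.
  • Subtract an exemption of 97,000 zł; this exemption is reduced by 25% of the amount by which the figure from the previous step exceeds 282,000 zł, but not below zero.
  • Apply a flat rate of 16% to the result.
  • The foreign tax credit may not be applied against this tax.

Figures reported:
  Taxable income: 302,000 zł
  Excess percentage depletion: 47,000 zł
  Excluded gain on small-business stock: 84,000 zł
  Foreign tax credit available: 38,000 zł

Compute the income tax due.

59,800 zł

Standard income tax:
  51,000 zł × 10% = 5,100 zł
  184,000 zł × 21% = 38,640 zł
  67,000 zł × 34% = 22,780 zł
  → 66,520 zł
  Less foreign tax credit 38,000 zł → 28,520 zł

Minimum tax:
  Adjusted income: 302,000 zł + 47,000 zł + 84,000 zł = 433,000 zł
  Exemption: 97,000 zł − 25% × (433,000 zł − 282,000 zł) = 97,000 zł − 37,750 zł = 59,250 zł
  Base: 433,000 zł − 59,250 zł = 373,750 zł
  373,750 zł × 16% = 59,800 zł

59,800 zł > 28,520 zł, so the minimum tax is the binding amount.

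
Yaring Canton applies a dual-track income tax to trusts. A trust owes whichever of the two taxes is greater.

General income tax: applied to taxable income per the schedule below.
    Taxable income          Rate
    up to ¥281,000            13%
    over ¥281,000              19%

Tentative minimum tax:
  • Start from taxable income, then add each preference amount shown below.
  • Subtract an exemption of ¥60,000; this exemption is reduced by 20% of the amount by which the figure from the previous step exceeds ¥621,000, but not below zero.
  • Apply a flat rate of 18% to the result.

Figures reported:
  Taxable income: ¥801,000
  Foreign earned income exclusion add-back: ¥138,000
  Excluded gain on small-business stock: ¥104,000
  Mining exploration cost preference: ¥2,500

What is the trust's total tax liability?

¥188,190

General income tax:
  ¥281,000 × 13% = ¥36,530
  ¥520,000 × 19% = ¥98,800
  → ¥135,330

Tentative minimum tax:
  Adjusted income: ¥801,000 + ¥138,000 + ¥104,000 + ¥2,500 = ¥1,045,500
  Exemption: 20% × (¥1,045,500 − ¥621,000) = ¥84,900 ≥ ¥60,000, so the exemption is fully phased out
  Base: ¥1,045,500 − ¥0 = ¥1,045,500
  ¥1,045,500 × 18% = ¥188,190

¥188,190 > ¥135,330, so the tentative minimum tax is the binding amount.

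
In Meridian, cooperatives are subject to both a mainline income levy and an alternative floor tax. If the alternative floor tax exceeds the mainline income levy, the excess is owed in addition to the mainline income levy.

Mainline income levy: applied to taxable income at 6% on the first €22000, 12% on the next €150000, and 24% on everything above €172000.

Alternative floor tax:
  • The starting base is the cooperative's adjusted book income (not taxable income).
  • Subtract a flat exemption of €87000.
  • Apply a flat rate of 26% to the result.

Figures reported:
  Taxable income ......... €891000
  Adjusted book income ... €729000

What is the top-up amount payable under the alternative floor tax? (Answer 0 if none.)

Mainline income levy:
  €22000 × 6% = €1320
  €150000 × 12% = €18000
  €719000 × 24% = €172560
  → €191880

Alternative floor tax:
  Base (adjusted book income): €729000
  Less exemption €87000 → base €642000
  €642000 × 26% = €166920

€166920 ≤ €191880, so no add-on is due.

€0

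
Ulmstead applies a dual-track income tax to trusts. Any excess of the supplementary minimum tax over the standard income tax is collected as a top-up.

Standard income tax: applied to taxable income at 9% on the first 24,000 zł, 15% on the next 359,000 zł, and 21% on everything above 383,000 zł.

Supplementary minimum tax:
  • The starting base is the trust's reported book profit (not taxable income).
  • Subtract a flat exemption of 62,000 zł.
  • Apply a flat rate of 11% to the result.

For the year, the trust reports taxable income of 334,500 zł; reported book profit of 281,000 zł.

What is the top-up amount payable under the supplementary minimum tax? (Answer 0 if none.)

0 zł

Supplementary minimum tax:
  Base (reported book profit): 281,000 zł
  Less exemption 62,000 zł → base 219,000 zł
  219,000 zł × 11% = 24,090 zł

Standard income tax:
  24,000 zł × 9% = 2,160 zł
  310,500 zł × 15% = 46,575 zł
  → 48,735 zł

24,090 zł ≤ 48,735 zł, so no add-on is due.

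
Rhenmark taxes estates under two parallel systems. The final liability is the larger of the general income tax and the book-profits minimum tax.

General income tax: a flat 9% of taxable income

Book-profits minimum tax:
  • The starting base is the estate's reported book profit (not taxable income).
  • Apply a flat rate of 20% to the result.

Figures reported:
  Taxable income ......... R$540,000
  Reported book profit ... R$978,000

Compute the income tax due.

R$195,600

Book-profits minimum tax:
  Base (reported book profit): R$978,000
  R$978,000 × 20% = R$195,600

General income tax:
  R$540,000 × 9% = R$48,600

R$195,600 > R$48,600, so the book-profits minimum tax is the binding amount.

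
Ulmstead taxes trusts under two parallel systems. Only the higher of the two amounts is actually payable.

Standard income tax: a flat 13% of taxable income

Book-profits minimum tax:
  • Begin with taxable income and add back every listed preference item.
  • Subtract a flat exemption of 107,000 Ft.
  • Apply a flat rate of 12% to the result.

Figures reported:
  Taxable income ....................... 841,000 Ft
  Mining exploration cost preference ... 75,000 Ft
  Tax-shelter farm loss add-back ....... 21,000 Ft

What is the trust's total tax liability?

Standard income tax:
  841,000 Ft × 13% = 109,330 Ft

Book-profits minimum tax:
  Adjusted income: 841,000 Ft + 75,000 Ft + 21,000 Ft = 937,000 Ft
  Less exemption 107,000 Ft → base 830,000 Ft
  830,000 Ft × 12% = 99,600 Ft

109,330 Ft > 99,600 Ft, so the standard income tax governs.

109,330 Ft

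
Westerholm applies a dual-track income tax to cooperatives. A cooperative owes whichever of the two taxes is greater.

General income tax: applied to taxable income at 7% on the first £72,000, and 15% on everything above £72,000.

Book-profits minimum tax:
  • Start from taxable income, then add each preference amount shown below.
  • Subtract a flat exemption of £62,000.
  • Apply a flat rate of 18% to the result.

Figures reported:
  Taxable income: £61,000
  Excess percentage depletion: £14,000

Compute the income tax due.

General income tax:
  £61,000 × 7% = £4,270

Book-profits minimum tax:
  Adjusted income: £61,000 + £14,000 = £75,000
  Less exemption £62,000 → base £13,000
  £13,000 × 18% = £2,340

£4,270 > £2,340, so the general income tax governs.

£4,270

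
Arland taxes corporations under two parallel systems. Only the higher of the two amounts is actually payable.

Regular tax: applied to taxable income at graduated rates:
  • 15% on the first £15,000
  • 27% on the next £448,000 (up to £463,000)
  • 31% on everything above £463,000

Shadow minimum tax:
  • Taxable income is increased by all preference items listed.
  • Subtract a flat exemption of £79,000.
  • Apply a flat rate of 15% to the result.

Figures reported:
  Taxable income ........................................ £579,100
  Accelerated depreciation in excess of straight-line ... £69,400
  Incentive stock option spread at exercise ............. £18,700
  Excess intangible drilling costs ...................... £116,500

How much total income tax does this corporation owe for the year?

Regular tax:
  £15,000 × 15% = £2,250
  £448,000 × 27% = £120,960
  £116,100 × 31% = £35,991
  → £159,201

Shadow minimum tax:
  Adjusted income: £579,100 + £69,400 + £18,700 + £116,500 = £783,700
  Less exemption £79,000 → base £704,700
  £704,700 × 15% = £105,705

£159,201 > £105,705, so the regular tax governs.

£159,201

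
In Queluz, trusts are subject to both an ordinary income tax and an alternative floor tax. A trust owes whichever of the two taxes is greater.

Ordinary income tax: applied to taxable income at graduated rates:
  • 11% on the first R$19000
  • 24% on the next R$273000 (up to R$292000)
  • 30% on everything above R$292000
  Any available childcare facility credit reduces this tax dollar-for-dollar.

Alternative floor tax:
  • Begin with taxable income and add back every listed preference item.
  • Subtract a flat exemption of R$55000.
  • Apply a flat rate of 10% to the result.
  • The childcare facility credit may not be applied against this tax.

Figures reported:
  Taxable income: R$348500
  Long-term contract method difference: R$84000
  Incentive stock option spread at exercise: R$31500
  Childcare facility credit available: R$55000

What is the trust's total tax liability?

R$40900

Alternative floor tax:
  Adjusted income: R$348500 + R$84000 + R$31500 = R$464000
  Less exemption R$55000 → base R$409000
  R$409000 × 10% = R$40900

Ordinary income tax:
  R$19000 × 11% = R$2090
  R$273000 × 24% = R$65520
  R$56500 × 30% = R$16950
  → R$84560
  Less childcare facility credit R$55000 → R$29560

R$40900 > R$29560, so the alternative floor tax is the binding amount.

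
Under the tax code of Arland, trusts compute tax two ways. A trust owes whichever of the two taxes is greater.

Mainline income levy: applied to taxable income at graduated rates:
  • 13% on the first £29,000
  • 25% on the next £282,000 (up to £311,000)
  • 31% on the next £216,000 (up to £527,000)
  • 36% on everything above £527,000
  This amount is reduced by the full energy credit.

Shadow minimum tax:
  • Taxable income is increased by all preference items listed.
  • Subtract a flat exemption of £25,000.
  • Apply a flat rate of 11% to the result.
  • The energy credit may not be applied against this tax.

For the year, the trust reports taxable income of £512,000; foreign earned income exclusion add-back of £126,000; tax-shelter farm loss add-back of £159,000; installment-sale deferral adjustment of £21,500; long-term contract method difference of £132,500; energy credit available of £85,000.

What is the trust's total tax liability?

£101,860

Mainline income levy:
  £29,000 × 13% = £3,770
  £282,000 × 25% = £70,500
  £201,000 × 31% = £62,310
  → £136,580
  Less energy credit £85,000 → £51,580

Shadow minimum tax:
  Adjusted income: £512,000 + £126,000 + £159,000 + £21,500 + £132,500 = £951,000
  Less exemption £25,000 → base £926,000
  £926,000 × 11% = £101,860

£101,860 > £51,580, so the shadow minimum tax is the binding amount.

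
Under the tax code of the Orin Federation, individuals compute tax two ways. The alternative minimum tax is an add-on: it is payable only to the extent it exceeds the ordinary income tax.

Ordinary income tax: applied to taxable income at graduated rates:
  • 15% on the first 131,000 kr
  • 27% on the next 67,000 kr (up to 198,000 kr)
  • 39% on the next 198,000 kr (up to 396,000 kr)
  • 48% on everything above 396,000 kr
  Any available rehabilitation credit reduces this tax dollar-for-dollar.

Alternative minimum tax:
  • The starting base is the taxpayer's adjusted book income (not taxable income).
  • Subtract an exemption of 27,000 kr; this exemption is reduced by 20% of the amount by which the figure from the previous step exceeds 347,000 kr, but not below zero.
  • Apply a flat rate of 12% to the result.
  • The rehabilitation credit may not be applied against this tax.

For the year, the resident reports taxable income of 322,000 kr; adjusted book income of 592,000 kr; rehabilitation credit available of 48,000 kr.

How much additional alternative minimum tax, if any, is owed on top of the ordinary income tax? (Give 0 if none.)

Alternative minimum tax:
  Base (adjusted book income): 592,000 kr
  Exemption: 20% × (592,000 kr − 347,000 kr) = 49,000 kr ≥ 27,000 kr, so the exemption is fully phased out
  Base: 592,000 kr − 0 kr = 592,000 kr
  592,000 kr × 12% = 71,040 kr

Ordinary income tax:
  131,000 kr × 15% = 19,650 kr
  67,000 kr × 27% = 18,090 kr
  124,000 kr × 39% = 48,360 kr
  → 86,100 kr
  Less rehabilitation credit 48,000 kr → 38,100 kr

Excess of alternative minimum tax over ordinary income tax: 71,040 kr − 38,100 kr = 32,940 kr.

32,940 kr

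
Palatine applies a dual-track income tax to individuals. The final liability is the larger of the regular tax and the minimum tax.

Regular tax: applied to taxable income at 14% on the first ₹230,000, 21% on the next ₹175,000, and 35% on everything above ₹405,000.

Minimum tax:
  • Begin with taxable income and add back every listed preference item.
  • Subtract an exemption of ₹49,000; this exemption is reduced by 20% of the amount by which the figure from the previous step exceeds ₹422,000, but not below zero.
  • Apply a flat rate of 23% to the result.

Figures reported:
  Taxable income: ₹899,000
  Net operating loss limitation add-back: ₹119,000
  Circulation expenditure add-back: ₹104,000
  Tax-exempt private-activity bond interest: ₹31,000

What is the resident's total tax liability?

Minimum tax:
  Adjusted income: ₹899,000 + ₹119,000 + ₹104,000 + ₹31,000 = ₹1,153,000
  Exemption: 20% × (₹1,153,000 − ₹422,000) = ₹146,200 ≥ ₹49,000, so the exemption is fully phased out
  Base: ₹1,153,000 − ₹0 = ₹1,153,000
  ₹1,153,000 × 23% = ₹265,190

Regular tax:
  ₹230,000 × 14% = ₹32,200
  ₹175,000 × 21% = ₹36,750
  ₹494,000 × 35% = ₹172,900
  → ₹241,850

₹265,190 > ₹241,850, so the minimum tax is the binding amount.

₹265,190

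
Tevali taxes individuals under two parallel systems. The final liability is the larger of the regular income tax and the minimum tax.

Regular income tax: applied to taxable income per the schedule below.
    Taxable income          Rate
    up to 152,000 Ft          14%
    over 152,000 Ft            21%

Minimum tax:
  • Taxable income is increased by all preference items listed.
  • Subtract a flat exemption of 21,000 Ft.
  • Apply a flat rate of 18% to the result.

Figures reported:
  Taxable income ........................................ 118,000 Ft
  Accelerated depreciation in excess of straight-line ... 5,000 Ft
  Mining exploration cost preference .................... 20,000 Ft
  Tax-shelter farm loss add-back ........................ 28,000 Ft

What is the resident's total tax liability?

27,000 Ft

Regular income tax:
  118,000 Ft × 14% = 16,520 Ft

Minimum tax:
  Adjusted income: 118,000 Ft + 5,000 Ft + 20,000 Ft + 28,000 Ft = 171,000 Ft
  Less exemption 21,000 Ft → base 150,000 Ft
  150,000 Ft × 18% = 27,000 Ft

27,000 Ft > 16,520 Ft, so the minimum tax is the binding amount.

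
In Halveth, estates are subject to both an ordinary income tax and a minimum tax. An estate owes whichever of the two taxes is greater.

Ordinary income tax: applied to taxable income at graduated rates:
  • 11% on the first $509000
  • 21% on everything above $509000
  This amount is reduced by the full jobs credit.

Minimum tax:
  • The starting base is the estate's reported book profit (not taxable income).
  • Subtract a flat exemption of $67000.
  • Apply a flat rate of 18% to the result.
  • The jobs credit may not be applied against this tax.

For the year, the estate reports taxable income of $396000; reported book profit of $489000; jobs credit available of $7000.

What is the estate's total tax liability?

$75960

Ordinary income tax:
  $396000 × 11% = $43560
  Less jobs credit $7000 → $36560

Minimum tax:
  Base (reported book profit): $489000
  Less exemption $67000 → base $422000
  $422000 × 18% = $75960

$75960 > $36560, so the minimum tax is the binding amount.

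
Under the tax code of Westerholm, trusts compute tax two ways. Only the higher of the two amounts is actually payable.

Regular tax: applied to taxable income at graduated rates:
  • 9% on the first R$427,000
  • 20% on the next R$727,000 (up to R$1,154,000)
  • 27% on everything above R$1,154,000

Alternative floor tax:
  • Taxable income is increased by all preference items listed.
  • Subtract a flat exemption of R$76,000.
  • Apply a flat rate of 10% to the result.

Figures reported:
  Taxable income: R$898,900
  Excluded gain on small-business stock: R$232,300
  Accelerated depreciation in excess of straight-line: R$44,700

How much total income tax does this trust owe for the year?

Regular tax:
  R$427,000 × 9% = R$38,430
  R$471,900 × 20% = R$94,380
  → R$132,810

Alternative floor tax:
  Adjusted income: R$898,900 + R$232,300 + R$44,700 = R$1,175,900
  Less exemption R$76,000 → base R$1,099,900
  R$1,099,900 × 10% = R$109,990

R$132,810 > R$109,990, so the regular tax governs.

R$132,810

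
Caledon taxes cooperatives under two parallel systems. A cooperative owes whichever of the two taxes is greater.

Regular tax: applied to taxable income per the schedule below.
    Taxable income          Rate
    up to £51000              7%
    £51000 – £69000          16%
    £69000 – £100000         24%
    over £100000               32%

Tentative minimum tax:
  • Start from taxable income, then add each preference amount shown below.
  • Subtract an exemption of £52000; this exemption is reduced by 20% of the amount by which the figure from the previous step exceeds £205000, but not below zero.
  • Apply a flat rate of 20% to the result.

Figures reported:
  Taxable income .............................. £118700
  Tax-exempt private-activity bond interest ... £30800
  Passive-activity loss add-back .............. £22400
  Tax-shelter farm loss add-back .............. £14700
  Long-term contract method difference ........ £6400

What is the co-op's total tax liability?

Tentative minimum tax:
  Adjusted income: £118700 + £30800 + £22400 + £14700 + £6400 = £193000
  Exemption: £193000 ≤ £205000, so full £52000 applies
  Base: £193000 − £52000 = £141000
  £141000 × 20% = £28200

Regular tax:
  £51000 × 7% = £3570
  £18000 × 16% = £2880
  £31000 × 24% = £7440
  £18700 × 32% = £5984
  → £19874

£28200 > £19874, so the tentative minimum tax is the binding amount.

£28200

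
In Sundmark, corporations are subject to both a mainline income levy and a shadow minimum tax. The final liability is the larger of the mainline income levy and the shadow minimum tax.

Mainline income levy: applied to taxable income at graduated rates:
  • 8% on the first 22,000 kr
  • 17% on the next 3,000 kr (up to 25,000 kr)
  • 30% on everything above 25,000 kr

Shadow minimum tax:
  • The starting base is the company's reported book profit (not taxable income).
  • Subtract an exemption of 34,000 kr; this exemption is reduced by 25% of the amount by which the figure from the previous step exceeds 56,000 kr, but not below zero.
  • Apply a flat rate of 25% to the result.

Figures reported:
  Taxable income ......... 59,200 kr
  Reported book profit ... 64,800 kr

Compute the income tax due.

Shadow minimum tax:
  Base (reported book profit): 64,800 kr
  Exemption: 34,000 kr − 25% × (64,800 kr − 56,000 kr) = 34,000 kr − 2,200 kr = 31,800 kr
  Base: 64,800 kr − 31,800 kr = 33,000 kr
  33,000 kr × 25% = 8,250 kr

Mainline income levy:
  22,000 kr × 8% = 1,760 kr
  3,000 kr × 17% = 510 kr
  34,200 kr × 30% = 10,260 kr
  → 12,530 kr

12,530 kr > 8,250 kr, so the mainline income levy governs.

12,530 kr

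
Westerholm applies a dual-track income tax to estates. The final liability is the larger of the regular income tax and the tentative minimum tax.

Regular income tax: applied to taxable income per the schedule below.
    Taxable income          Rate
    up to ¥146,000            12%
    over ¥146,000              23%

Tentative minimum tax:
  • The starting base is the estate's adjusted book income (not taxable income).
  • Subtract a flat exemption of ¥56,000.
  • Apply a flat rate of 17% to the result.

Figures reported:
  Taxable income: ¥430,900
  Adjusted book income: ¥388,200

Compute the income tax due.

¥83,047

Regular income tax:
  ¥146,000 × 12% = ¥17,520
  ¥284,900 × 23% = ¥65,527
  → ¥83,047

Tentative minimum tax:
  Base (adjusted book income): ¥388,200
  Less exemption ¥56,000 → base ¥332,200
  ¥332,200 × 17% = ¥56,474

¥83,047 > ¥56,474, so the regular income tax governs.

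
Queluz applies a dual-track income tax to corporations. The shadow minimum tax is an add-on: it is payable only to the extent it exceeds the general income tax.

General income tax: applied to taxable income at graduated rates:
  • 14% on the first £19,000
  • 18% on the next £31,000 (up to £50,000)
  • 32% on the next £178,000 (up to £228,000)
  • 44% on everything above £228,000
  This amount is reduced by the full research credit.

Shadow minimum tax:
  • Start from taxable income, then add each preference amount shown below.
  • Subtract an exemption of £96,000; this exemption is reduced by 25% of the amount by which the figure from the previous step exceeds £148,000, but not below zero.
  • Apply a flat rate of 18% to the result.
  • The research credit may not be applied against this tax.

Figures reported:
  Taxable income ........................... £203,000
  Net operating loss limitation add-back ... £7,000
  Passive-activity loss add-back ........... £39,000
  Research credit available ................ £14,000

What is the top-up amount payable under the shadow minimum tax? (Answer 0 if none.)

Shadow minimum tax:
  Adjusted income: £203,000 + £7,000 + £39,000 = £249,000
  Exemption: £96,000 − 25% × (£249,000 − £148,000) = £96,000 − £25,250 = £70,750
  Base: £249,000 − £70,750 = £178,250
  £178,250 × 18% = £32,085

General income tax:
  £19,000 × 14% = £2,660
  £31,000 × 18% = £5,580
  £153,000 × 32% = £48,960
  → £57,200
  Less research credit £14,000 → £43,200

£32,085 ≤ £43,200, so no add-on is due.

£0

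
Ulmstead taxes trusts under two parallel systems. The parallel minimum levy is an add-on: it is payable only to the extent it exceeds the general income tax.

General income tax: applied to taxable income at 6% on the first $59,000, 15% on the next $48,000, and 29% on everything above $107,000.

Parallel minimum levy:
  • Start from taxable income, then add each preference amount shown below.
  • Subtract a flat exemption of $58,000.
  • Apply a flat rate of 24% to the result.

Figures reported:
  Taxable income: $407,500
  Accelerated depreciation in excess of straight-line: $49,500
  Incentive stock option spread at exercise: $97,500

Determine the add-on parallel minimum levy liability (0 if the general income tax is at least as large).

$21,275

Parallel minimum levy:
  Adjusted income: $407,500 + $49,500 + $97,500 = $554,500
  Less exemption $58,000 → base $496,500
  $496,500 × 24% = $119,160

General income tax:
  $59,000 × 6% = $3,540
  $48,000 × 15% = $7,200
  $300,500 × 29% = $87,145
  → $97,885

Excess of parallel minimum levy over general income tax: $119,160 − $97,885 = $21,275.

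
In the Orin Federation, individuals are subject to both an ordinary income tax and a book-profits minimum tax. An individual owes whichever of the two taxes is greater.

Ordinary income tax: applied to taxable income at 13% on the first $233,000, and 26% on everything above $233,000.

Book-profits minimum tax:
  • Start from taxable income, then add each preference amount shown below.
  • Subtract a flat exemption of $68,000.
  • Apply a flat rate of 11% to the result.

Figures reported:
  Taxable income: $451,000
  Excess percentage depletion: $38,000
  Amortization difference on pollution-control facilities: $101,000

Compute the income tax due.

Ordinary income tax:
  $233,000 × 13% = $30,290
  $218,000 × 26% = $56,680
  → $86,970

Book-profits minimum tax:
  Adjusted income: $451,000 + $38,000 + $101,000 = $590,000
  Less exemption $68,000 → base $522,000
  $522,000 × 11% = $57,420

$86,970 > $57,420, so the ordinary income tax governs.

$86,970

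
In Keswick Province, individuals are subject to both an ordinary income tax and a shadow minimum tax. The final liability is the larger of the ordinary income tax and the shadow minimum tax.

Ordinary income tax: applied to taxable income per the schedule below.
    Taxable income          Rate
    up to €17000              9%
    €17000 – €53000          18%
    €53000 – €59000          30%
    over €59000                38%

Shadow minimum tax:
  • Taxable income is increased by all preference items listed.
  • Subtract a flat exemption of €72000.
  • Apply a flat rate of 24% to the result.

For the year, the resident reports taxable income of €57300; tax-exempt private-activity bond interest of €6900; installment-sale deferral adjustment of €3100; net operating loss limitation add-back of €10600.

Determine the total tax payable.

Shadow minimum tax:
  Adjusted income: €57300 + €6900 + €3100 + €10600 = €77900
  Less exemption €72000 → base €5900
  €5900 × 24% = €1416

Ordinary income tax:
  €17000 × 9% = €1530
  €36000 × 18% = €6480
  €4300 × 30% = €1290
  → €9300

€9300 > €1416, so the ordinary income tax governs.

€9300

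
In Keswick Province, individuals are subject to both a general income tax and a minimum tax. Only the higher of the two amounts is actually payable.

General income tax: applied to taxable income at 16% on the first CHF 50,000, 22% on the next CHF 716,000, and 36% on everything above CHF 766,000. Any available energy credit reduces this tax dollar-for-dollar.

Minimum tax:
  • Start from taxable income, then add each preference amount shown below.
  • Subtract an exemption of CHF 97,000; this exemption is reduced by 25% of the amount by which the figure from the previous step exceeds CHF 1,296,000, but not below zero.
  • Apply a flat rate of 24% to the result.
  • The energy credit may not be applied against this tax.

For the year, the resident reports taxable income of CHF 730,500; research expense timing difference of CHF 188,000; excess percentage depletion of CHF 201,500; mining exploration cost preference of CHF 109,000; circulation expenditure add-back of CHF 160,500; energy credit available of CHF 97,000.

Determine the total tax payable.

CHF 315,810

Minimum tax:
  Adjusted income: CHF 730,500 + CHF 188,000 + CHF 201,500 + CHF 109,000 + CHF 160,500 = CHF 1,389,500
  Exemption: CHF 97,000 − 25% × (CHF 1,389,500 − CHF 1,296,000) = CHF 97,000 − CHF 23,375 = CHF 73,625
  Base: CHF 1,389,500 − CHF 73,625 = CHF 1,315,875
  CHF 1,315,875 × 24% = CHF 315,810

General income tax:
  CHF 50,000 × 16% = CHF 8,000
  CHF 680,500 × 22% = CHF 149,710
  → CHF 157,710
  Less energy credit CHF 97,000 → CHF 60,710

CHF 315,810 > CHF 60,710, so the minimum tax is the binding amount.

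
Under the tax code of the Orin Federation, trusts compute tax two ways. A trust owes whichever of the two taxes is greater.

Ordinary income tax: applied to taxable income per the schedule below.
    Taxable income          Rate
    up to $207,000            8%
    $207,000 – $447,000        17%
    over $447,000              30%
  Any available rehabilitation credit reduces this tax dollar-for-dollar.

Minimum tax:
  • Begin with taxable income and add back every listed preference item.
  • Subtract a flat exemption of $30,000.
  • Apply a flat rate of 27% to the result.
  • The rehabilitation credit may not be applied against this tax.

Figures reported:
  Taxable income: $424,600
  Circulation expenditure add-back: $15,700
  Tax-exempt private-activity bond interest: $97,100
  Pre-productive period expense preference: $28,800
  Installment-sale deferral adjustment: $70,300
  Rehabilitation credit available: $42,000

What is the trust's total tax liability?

$163,755

Minimum tax:
  Adjusted income: $424,600 + $15,700 + $97,100 + $28,800 + $70,300 = $636,500
  Less exemption $30,000 → base $606,500
  $606,500 × 27% = $163,755

Ordinary income tax:
  $207,000 × 8% = $16,560
  $217,600 × 17% = $36,992
  → $53,552
  Less rehabilitation credit $42,000 → $11,552

$163,755 > $11,552, so the minimum tax is the binding amount.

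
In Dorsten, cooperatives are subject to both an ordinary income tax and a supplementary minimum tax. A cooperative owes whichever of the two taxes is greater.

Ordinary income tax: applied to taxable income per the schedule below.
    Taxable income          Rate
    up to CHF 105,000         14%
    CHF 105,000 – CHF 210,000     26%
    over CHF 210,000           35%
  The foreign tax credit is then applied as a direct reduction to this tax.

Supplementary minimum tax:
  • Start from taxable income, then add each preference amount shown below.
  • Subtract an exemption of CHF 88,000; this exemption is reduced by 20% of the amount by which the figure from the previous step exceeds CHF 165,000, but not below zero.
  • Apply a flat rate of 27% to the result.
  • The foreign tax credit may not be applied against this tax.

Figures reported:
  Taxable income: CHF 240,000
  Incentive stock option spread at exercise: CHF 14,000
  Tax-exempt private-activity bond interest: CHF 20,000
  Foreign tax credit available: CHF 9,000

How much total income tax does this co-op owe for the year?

CHF 56,106

Ordinary income tax:
  CHF 105,000 × 14% = CHF 14,700
  CHF 105,000 × 26% = CHF 27,300
  CHF 30,000 × 35% = CHF 10,500
  → CHF 52,500
  Less foreign tax credit CHF 9,000 → CHF 43,500

Supplementary minimum tax:
  Adjusted income: CHF 240,000 + CHF 14,000 + CHF 20,000 = CHF 274,000
  Exemption: CHF 88,000 − 20% × (CHF 274,000 − CHF 165,000) = CHF 88,000 − CHF 21,800 = CHF 66,200
  Base: CHF 274,000 − CHF 66,200 = CHF 207,800
  CHF 207,800 × 27% = CHF 56,106

CHF 56,106 > CHF 43,500, so the supplementary minimum tax is the binding amount.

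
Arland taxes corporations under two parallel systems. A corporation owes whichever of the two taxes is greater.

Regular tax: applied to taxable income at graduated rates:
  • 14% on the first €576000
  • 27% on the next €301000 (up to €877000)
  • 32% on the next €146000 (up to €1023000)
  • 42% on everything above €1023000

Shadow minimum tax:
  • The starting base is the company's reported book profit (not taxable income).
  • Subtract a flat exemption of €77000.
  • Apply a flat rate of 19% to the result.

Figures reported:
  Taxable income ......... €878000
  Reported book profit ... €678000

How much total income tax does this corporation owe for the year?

Shadow minimum tax:
  Base (reported book profit): €678000
  Less exemption €77000 → base €601000
  €601000 × 19% = €114190

Regular tax:
  €576000 × 14% = €80640
  €301000 × 27% = €81270
  €1000 × 32% = €320
  → €162230

€162230 > €114190, so the regular tax governs.

€162230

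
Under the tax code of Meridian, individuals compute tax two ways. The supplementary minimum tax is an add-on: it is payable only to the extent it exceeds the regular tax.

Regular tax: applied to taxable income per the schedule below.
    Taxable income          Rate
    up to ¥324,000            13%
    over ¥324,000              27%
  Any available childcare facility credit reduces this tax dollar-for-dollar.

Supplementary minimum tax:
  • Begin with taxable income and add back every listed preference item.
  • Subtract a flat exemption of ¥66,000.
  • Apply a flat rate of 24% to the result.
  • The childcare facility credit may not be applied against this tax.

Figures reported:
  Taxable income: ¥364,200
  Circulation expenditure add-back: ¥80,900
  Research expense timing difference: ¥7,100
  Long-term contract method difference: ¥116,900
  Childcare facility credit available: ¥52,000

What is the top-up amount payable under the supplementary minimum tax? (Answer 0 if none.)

Regular tax:
  ¥324,000 × 13% = ¥42,120
  ¥40,200 × 27% = ¥10,854
  → ¥52,974
  Less childcare facility credit ¥52,000 → ¥974

Supplementary minimum tax:
  Adjusted income: ¥364,200 + ¥80,900 + ¥7,100 + ¥116,900 = ¥569,100
  Less exemption ¥66,000 → base ¥503,100
  ¥503,100 × 24% = ¥120,744

Excess of supplementary minimum tax over regular tax: ¥120,744 − ¥974 = ¥119,770.

¥119,770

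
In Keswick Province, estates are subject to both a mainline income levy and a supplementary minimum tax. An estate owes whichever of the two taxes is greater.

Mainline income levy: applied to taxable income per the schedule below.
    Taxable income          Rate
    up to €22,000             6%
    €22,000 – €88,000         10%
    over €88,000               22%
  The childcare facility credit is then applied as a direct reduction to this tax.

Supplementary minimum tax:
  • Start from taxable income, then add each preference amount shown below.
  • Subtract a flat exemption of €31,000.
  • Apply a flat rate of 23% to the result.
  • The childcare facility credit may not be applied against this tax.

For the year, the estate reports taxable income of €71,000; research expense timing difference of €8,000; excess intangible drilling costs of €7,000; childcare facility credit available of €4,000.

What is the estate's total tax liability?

€12,650

Supplementary minimum tax:
  Adjusted income: €71,000 + €8,000 + €7,000 = €86,000
  Less exemption €31,000 → base €55,000
  €55,000 × 23% = €12,650

Mainline income levy:
  €22,000 × 6% = €1,320
  €49,000 × 10% = €4,900
  → €6,220
  Less childcare facility credit €4,000 → €2,220

€12,650 > €2,220, so the supplementary minimum tax is the binding amount.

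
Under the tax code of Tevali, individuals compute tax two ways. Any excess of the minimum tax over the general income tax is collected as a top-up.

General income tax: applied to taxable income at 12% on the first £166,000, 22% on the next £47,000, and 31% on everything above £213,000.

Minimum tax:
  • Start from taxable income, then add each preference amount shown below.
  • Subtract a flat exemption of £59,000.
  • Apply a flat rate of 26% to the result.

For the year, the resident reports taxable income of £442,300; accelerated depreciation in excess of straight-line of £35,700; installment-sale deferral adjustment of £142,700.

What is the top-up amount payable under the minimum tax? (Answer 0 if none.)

£44,699

General income tax:
  £166,000 × 12% = £19,920
  £47,000 × 22% = £10,340
  £229,300 × 31% = £71,083
  → £101,343

Minimum tax:
  Adjusted income: £442,300 + £35,700 + £142,700 = £620,700
  Less exemption £59,000 → base £561,700
  £561,700 × 26% = £146,042

Excess of minimum tax over general income tax: £146,042 − £101,343 = £44,699.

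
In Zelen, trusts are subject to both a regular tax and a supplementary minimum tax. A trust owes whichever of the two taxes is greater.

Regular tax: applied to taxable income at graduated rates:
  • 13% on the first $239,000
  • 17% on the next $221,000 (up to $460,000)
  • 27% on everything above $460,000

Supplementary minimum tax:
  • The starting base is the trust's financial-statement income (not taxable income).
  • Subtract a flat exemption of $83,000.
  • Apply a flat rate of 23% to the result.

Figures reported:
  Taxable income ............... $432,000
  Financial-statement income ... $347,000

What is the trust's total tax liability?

$63,880

Supplementary minimum tax:
  Base (financial-statement income): $347,000
  Less exemption $83,000 → base $264,000
  $264,000 × 23% = $60,720

Regular tax:
  $239,000 × 13% = $31,070
  $193,000 × 17% = $32,810
  → $63,880

$63,880 > $60,720, so the regular tax governs.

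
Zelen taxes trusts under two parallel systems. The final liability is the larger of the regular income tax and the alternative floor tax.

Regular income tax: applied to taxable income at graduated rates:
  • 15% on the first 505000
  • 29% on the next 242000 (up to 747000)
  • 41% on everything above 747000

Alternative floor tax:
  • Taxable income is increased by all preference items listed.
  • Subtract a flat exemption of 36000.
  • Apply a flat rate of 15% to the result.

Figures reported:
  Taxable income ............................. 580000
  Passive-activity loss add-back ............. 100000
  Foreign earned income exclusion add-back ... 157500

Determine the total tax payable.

120225

Alternative floor tax:
  Adjusted income: 580000 + 100000 + 157500 = 837500
  Less exemption 36000 → base 801500
  801500 × 15% = 120225

Regular income tax:
  505000 × 15% = 75750
  75000 × 29% = 21750
  → 97500

120225 > 97500, so the alternative floor tax is the binding amount.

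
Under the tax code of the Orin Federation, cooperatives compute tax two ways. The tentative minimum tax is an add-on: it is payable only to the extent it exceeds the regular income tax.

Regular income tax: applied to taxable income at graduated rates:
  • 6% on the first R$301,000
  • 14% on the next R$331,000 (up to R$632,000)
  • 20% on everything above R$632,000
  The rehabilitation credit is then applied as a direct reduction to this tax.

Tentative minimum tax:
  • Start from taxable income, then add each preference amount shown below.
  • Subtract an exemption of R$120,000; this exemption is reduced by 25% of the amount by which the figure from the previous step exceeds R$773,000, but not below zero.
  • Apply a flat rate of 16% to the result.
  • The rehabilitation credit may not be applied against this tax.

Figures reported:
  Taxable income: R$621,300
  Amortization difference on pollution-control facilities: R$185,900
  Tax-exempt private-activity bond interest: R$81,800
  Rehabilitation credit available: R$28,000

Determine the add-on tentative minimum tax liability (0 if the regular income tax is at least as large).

R$92,778

Tentative minimum tax:
  Adjusted income: R$621,300 + R$185,900 + R$81,800 = R$889,000
  Exemption: R$120,000 − 25% × (R$889,000 − R$773,000) = R$120,000 − R$29,000 = R$91,000
  Base: R$889,000 − R$91,000 = R$798,000
  R$798,000 × 16% = R$127,680

Regular income tax:
  R$301,000 × 6% = R$18,060
  R$320,300 × 14% = R$44,842
  → R$62,902
  Less rehabilitation credit R$28,000 → R$34,902

Excess of tentative minimum tax over regular income tax: R$127,680 − R$34,902 = R$92,778.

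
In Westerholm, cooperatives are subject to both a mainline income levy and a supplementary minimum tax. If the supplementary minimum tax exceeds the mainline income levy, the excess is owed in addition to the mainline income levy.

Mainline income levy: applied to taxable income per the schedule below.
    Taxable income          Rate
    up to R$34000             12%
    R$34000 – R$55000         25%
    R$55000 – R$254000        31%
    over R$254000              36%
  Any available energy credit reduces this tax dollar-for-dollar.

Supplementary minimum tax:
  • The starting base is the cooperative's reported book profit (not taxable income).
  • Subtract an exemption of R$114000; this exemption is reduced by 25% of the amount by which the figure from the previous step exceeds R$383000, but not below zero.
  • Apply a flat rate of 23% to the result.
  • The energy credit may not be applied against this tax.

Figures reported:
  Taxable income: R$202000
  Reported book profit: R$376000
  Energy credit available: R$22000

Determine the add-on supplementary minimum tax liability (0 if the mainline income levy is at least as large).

Supplementary minimum tax:
  Base (reported book profit): R$376000
  Exemption: R$376000 ≤ R$383000, so full R$114000 applies
  Base: R$376000 − R$114000 = R$262000
  R$262000 × 23% = R$60260

Mainline income levy:
  R$34000 × 12% = R$4080
  R$21000 × 25% = R$5250
  R$147000 × 31% = R$45570
  → R$54900
  Less energy credit R$22000 → R$32900

Excess of supplementary minimum tax over mainline income levy: R$60260 − R$32900 = R$27360.

R$27360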